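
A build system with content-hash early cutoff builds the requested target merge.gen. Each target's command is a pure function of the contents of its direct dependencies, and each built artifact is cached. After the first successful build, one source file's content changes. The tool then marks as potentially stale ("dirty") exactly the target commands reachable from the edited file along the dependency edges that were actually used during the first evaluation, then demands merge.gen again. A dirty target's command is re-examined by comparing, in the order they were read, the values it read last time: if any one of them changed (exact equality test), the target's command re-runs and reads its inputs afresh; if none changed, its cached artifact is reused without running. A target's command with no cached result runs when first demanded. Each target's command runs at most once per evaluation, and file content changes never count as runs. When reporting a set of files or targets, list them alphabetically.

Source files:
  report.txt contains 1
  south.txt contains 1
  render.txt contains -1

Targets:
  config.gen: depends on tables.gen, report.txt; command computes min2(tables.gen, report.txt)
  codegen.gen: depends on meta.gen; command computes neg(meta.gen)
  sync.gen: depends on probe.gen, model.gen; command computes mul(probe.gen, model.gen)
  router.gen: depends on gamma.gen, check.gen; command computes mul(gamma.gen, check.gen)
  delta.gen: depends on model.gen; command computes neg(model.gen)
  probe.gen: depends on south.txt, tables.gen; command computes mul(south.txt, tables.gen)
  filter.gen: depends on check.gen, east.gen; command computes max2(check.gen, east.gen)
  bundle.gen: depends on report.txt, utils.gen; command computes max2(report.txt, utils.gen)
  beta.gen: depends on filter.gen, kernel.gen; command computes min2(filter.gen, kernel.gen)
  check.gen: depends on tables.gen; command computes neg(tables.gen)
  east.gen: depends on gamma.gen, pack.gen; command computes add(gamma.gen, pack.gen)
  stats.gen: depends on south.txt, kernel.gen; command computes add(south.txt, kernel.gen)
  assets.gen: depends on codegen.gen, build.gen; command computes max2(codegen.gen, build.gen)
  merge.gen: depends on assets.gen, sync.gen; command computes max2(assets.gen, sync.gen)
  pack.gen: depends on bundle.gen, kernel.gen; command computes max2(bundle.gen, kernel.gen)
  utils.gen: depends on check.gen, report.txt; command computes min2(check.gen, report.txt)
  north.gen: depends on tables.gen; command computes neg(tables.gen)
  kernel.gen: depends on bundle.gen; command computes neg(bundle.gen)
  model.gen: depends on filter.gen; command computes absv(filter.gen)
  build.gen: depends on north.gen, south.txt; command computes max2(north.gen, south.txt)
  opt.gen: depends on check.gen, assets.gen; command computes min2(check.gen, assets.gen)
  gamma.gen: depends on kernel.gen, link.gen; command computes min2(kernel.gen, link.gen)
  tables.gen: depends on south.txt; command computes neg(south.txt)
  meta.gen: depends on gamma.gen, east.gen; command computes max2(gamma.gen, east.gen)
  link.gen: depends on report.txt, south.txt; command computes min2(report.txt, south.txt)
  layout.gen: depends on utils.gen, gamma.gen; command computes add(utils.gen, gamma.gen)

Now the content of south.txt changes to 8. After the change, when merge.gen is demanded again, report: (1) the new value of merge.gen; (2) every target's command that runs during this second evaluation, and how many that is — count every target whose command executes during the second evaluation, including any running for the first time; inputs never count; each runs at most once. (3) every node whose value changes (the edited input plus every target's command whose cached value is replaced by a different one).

New value of merge.gen: 8.
Target commands that run: assets.gen, build.gen, check.gen, filter.gen, link.gen, merge.gen, model.gen, north.gen, probe.gen, sync.gen, tables.gen, utils.gen — 12 in total.
Values that change: assets.gen, build.gen, check.gen, filter.gen, merge.gen, model.gen, north.gen, probe.gen, south.txt, sync.gen, tables.gen.
Key observation: the cutoff stops propagation at bundle.gen — its inputs' values are unchanged, so it reuses its cache.

First evaluation (everything demanded from the output):
  link.gen = min2(1, 1) = 1
  tables.gen = neg(1) = -1
  check.gen = neg(-1) = 1
  north.gen = neg(-1) = 1
  build.gen = max2(1, 1) = 1
  probe.gen = mul(1, -1) = -1
  utils.gen = min2(1, 1) = 1
  bundle.gen = max2(1, 1) = 1
  kernel.gen = neg(1) = -1
  gamma.gen = min2(-1, 1) = -1
  pack.gen = max2(1, -1) = 1
  east.gen = add(-1, 1) = 0
  filter.gen = max2(1, 0) = 1
  meta.gen = max2(-1, 0) = 0
  codegen.gen = neg(0) = 0
  assets.gen = max2(0, 1) = 1
  model.gen = absv(1) = 1
  sync.gen = mul(-1, 1) = -1
  merge.gen = max2(1, -1) = 1

Propagation after the edit:
  link.gen: runs — south.txt 1->8; result 1 (same value as before).
  tables.gen: runs — south.txt 1->8; result -8.
  check.gen: runs — tables.gen -1->-8; result 8.
  north.gen: runs — tables.gen -1->-8; result 8.
  build.gen: runs — north.gen 1->8; south.txt 1->8; result 8.
  probe.gen: runs — south.txt 1->8; tables.gen -1->-8; result -64.
  utils.gen: runs — check.gen 1->8; result 1 (same value as before).
  bundle.gen: checked — values it read are unchanged (report.txt unchanged, utils.gen unchanged); reused cached 1 without running.
  kernel.gen: checked — values it read are unchanged (bundle.gen unchanged); reused cached -1 without running.
  gamma.gen: checked — values it read are unchanged (kernel.gen unchanged, link.gen unchanged); reused cached -1 without running.
  pack.gen: checked — values it read are unchanged (bundle.gen unchanged, kernel.gen unchanged); reused cached 1 without running.
  east.gen: checked — values it read are unchanged (gamma.gen unchanged, pack.gen unchanged); reused cached 0 without running.
  filter.gen: runs — check.gen 1->8; result 8.
  meta.gen: checked — values it read are unchanged (gamma.gen unchanged, east.gen unchanged); reused cached 0 without running.
  codegen.gen: checked — values it read are unchanged (meta.gen unchanged); reused cached 0 without running.
  assets.gen: runs — build.gen 1->8; result 8.
  model.gen: runs — filter.gen 1->8; result 8.
  sync.gen: runs — probe.gen -1->-64; model.gen 1->8; result -512.
  merge.gen: runs — assets.gen 1->8; sync.gen -1->-512; result 8.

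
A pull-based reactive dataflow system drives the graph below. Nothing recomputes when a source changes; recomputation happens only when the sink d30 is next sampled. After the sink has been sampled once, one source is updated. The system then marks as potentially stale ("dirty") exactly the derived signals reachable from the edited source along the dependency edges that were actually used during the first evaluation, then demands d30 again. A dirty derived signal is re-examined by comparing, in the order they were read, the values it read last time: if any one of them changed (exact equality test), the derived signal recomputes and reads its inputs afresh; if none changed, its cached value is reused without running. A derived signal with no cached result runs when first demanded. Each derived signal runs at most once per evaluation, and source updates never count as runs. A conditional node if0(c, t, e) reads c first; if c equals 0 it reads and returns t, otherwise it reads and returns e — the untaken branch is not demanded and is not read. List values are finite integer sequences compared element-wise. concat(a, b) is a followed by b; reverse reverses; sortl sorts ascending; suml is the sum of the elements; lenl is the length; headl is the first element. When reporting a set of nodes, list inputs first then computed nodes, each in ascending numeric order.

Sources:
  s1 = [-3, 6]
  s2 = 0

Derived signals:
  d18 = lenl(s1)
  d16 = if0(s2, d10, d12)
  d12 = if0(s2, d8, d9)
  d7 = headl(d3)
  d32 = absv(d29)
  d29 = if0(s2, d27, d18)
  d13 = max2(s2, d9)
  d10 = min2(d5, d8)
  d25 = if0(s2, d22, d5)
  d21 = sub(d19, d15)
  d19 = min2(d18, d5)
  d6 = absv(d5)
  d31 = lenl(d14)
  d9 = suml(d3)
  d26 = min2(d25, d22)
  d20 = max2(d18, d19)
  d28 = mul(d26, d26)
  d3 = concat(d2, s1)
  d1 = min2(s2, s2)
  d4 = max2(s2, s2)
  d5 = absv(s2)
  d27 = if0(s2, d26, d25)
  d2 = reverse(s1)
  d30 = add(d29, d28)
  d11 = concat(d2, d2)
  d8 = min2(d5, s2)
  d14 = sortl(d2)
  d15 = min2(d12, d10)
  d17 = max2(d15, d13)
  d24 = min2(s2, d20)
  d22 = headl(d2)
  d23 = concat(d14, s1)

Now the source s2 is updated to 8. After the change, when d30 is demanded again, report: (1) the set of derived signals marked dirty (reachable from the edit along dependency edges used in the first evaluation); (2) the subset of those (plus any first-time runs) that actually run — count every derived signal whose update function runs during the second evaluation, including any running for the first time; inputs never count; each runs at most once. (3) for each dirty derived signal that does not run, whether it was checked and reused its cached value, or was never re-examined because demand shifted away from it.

Marked dirty: d25, d26, d27, d28, d29, d30.
Derived signals that run: d5, d18, d25, d26, d29, d30 — 6 in total.
Checked but reused from cache: d28.
Never re-examined (demand shifted away): d27.
Key observation: a condition flipped, so demand moved to the other branch — d27 is never re-examined.

First evaluation (everything demanded from the output):
  d2 = reverse([-3, 6]) = [6, -3]
  d22 = headl([6, -3]) = 6
  d25 = if0(s2=0 -> then branch d22) = 6
  d26 = min2(6, 6) = 6
  d27 = if0(s2=0 -> then branch d26) = 6
  d28 = mul(6, 6) = 36
  d29 = if0(s2=0 -> then branch d27) = 6
  d30 = add(6, 36) = 42

Propagation after the edit:
  d5: demanded for the first time — runs, produces 8.
  d18: demanded for the first time — runs, produces 2.
  d25: runs — s2 0->8; result 8.
  d26: runs — d25 6->8; result 6 (same value as before).
  d27: marked dirty but never re-examined — demand shifted away from it.
  d28: checked — values it read are unchanged (d26 unchanged, d26 unchanged); reused cached 36 without running.
  d29: runs — s2 0->8; result 2.
  d30: runs — d29 6->2; result 38.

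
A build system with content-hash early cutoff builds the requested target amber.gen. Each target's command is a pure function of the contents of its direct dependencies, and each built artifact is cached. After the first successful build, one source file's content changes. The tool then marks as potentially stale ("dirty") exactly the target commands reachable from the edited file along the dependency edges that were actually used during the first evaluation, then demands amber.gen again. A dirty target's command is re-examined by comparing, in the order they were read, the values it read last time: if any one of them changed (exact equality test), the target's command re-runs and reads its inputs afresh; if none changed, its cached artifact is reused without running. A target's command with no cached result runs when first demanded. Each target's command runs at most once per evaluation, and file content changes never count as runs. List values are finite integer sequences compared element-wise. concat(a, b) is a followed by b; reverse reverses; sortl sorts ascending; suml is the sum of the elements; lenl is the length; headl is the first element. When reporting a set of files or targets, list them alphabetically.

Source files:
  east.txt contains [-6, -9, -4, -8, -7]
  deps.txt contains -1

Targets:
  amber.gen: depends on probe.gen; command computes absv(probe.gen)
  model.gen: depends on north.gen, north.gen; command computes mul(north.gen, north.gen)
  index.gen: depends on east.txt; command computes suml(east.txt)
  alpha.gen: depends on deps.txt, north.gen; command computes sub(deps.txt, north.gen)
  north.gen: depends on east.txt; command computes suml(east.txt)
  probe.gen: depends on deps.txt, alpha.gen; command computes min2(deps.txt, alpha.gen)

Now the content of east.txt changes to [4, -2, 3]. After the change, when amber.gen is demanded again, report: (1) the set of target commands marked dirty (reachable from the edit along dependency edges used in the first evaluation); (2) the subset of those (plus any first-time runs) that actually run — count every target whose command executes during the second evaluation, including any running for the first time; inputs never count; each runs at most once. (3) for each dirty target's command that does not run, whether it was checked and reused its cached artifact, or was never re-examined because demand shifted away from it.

First evaluation (everything demanded from the output):
  north.gen = suml([-6, -9, -4, -8, -7]) = -34
  alpha.gen = sub(-1, -34) = 33
  probe.gen = min2(-1, 33) = -1
  amber.gen = absv(-1) = 1

Propagation after the edit:
  north.gen: runs — east.txt [-6, -9, -4, -8, -7]->[4, -2, 3]; result 5.
  alpha.gen: runs — north.gen -34->5; result -6.
  probe.gen: runs — alpha.gen 33->-6; result -6.
  amber.gen: runs — probe.gen -1->-6; result 6.

Marked dirty: alpha.gen, amber.gen, north.gen, probe.gen.
Target commands that run: alpha.gen, amber.gen, north.gen, probe.gen — 4 in total.
Every dirty target's command ran.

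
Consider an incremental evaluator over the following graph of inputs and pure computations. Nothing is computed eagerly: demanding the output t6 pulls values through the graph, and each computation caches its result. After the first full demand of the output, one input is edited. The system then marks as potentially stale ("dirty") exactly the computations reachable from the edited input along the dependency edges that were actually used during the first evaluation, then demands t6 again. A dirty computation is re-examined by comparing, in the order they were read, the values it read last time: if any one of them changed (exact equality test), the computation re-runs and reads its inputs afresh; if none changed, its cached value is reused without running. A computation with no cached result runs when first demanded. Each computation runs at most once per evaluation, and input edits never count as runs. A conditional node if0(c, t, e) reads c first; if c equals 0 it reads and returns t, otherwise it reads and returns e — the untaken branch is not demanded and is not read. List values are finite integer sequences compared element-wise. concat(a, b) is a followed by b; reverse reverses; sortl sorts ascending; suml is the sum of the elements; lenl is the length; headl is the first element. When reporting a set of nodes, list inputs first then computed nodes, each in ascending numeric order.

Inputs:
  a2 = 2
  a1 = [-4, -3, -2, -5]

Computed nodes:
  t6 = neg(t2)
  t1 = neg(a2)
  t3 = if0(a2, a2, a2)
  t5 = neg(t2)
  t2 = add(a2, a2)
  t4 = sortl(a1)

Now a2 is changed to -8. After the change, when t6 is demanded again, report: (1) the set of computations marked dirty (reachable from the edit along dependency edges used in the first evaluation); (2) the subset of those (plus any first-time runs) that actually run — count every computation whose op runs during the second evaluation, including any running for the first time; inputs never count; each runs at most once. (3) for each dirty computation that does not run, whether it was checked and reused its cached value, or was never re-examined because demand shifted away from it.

Dirty set: t2, t6.
Run set: t2, t6 (2 run).
All dirty computations ended up running.

Initial pass — values computed on the first demand:
  t2 = add(2, 2) = 4
  t6 = neg(4) = -4

Second demand — change propagation:
  t2: re-runs because a2 2->-8; a2 2->-8; new result -16.
  t6: re-runs because t2 4->-16; new result 16.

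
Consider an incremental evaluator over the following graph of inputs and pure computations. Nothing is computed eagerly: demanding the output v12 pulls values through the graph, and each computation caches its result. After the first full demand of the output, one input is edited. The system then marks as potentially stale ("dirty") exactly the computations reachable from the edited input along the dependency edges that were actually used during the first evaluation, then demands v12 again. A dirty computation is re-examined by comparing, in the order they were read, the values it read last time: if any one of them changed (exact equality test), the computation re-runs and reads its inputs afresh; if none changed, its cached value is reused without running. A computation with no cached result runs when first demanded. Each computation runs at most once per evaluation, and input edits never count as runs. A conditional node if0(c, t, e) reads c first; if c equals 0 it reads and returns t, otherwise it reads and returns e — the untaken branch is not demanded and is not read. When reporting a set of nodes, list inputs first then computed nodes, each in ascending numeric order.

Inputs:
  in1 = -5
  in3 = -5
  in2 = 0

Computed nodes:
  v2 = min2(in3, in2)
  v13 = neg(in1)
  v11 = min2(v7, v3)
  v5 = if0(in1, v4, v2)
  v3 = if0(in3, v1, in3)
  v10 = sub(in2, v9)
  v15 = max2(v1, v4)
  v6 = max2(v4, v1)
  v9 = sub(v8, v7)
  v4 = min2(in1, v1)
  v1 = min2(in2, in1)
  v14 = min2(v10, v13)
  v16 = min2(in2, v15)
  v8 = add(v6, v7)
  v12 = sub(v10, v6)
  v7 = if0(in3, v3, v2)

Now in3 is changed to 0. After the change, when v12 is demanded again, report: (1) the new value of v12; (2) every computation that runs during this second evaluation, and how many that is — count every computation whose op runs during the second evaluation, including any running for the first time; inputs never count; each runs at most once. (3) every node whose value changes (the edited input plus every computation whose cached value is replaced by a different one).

v12 now evaluates to 10.
Run set: v3, v7 (2 run).
Changed values: in3.
The important point: the flipped condition redirects demand; v2 is left stale, never re-checked.

Initial pass — values computed on the first demand:
  v1 = min2(0, -5) = -5
  v2 = min2(-5, 0) = -5
  v4 = min2(-5, -5) = -5
  v6 = max2(-5, -5) = -5
  v7 = if0(in3=-5 -> else branch v2) = -5
  v8 = add(-5, -5) = -10
  v9 = sub(-10, -5) = -5
  v10 = sub(0, -5) = 5
  v12 = sub(5, -5) = 10

Second demand — change propagation:
  v2: dirty yet unreached — the second evaluation never asks for it.
  v3: newly demanded (no cache) — executes and yields -5.
  v7: re-runs because in3 -5->0; new result -5 (unchanged).
  v8: re-examined; everything it read last time is the same (v6 unchanged, v7 unchanged) — cache -10 kept, no run.
  v9: re-examined; everything it read last time is the same (v8 unchanged, v7 unchanged) — cache -5 kept, no run.
  v10: re-examined; everything it read last time is the same (in2 unchanged, v9 unchanged) — cache 5 kept, no run.
  v12: re-examined; everything it read last time is the same (v10 unchanged, v6 unchanged) — cache 10 kept, no run.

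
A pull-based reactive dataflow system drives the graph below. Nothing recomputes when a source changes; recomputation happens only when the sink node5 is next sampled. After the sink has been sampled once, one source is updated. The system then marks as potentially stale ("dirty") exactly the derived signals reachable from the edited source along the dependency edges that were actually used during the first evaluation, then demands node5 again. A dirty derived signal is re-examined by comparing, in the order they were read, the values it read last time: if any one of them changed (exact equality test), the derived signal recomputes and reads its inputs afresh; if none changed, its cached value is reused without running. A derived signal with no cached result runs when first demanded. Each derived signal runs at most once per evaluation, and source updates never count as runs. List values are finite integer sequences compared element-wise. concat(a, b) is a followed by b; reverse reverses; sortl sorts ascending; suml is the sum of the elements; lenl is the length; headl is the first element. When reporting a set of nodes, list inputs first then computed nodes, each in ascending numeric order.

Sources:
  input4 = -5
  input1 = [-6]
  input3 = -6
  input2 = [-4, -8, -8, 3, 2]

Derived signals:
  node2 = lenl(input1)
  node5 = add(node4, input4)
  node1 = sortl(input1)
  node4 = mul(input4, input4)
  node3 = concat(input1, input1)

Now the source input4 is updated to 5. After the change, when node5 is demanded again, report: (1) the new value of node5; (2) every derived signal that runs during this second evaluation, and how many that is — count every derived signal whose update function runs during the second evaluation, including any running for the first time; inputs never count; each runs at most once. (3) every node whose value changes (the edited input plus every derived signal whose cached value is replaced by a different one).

New value of node5: 30.
Derived signals that run: node4, node5 — 2 in total.
Values that change: input4, node5.

First evaluation (everything demanded from the output):
  node4 = mul(-5, -5) = 25
  node5 = add(25, -5) = 20

Propagation after the edit:
  node4: runs — input4 -5->5; input4 -5->5; result 25 (same value as before).
  node5: runs — input4 -5->5; result 30.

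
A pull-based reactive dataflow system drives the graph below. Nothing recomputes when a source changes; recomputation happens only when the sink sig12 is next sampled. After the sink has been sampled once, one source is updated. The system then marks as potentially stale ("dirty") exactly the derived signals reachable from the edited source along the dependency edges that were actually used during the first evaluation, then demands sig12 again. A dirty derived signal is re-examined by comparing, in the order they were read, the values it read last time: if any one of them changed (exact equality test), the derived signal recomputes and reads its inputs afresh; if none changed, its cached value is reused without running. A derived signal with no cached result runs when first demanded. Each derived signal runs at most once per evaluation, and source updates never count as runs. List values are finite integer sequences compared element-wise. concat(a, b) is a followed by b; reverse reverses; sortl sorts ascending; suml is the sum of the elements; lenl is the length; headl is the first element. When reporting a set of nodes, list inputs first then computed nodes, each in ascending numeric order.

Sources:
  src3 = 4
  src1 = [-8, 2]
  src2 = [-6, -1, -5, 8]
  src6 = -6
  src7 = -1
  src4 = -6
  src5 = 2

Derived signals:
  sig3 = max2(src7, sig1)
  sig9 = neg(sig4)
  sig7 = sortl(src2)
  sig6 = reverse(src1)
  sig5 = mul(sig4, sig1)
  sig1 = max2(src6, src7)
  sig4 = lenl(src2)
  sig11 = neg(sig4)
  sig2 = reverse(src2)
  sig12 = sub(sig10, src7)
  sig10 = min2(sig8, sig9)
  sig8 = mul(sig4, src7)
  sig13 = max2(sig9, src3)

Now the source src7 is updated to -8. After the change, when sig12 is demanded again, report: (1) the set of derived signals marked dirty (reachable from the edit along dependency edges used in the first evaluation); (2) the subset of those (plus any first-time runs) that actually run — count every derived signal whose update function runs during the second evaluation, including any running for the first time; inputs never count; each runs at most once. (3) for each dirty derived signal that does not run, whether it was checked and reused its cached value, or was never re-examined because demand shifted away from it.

First evaluation (everything demanded from the output):
  sig4 = lenl([-6, -1, -5, 8]) = 4
  sig8 = mul(4, -1) = -4
  sig9 = neg(4) = -4
  sig10 = min2(-4, -4) = -4
  sig12 = sub(-4, -1) = -3

Propagation after the edit:
  sig8: runs — src7 -1->-8; result -32.
  sig10: runs — sig8 -4->-32; result -32.
  sig12: runs — sig10 -4->-32; src7 -1->-8; result -24.

Marked dirty: sig8, sig10, sig12.
Derived signals that run: sig8, sig10, sig12 — 3 in total.
Every dirty derived signal ran.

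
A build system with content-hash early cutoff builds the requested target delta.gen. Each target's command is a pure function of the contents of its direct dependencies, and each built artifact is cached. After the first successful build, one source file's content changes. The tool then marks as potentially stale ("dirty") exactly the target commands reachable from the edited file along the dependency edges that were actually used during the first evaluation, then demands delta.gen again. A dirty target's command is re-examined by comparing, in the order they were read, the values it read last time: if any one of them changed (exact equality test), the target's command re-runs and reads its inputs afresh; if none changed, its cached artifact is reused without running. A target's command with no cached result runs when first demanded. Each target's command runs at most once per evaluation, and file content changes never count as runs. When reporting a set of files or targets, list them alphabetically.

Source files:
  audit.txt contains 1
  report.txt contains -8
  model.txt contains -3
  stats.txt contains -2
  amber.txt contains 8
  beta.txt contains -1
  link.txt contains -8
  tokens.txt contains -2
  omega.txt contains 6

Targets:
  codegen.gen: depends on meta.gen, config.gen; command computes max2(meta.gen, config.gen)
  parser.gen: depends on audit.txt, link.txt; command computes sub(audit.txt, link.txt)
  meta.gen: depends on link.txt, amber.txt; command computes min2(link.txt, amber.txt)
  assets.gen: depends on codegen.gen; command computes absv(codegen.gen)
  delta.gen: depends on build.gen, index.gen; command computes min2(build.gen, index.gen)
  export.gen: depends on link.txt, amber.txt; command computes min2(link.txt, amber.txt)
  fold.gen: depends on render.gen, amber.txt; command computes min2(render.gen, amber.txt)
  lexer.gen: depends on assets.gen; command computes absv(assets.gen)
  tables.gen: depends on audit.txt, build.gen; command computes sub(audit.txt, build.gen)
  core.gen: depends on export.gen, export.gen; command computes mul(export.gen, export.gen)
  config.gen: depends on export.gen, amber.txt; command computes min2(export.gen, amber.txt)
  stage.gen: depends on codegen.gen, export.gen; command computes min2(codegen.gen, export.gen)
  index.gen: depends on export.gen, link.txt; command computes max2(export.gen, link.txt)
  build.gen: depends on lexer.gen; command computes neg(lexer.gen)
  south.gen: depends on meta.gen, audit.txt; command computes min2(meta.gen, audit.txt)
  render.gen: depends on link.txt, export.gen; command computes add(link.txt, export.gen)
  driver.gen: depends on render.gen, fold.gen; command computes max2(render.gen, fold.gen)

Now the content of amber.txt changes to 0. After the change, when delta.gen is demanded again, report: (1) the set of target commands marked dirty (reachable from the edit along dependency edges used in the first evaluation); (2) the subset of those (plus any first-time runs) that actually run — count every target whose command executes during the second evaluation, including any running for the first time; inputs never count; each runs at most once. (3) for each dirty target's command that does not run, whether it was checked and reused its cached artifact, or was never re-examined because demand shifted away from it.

Marked dirty: assets.gen, build.gen, codegen.gen, config.gen, delta.gen, export.gen, index.gen, lexer.gen, meta.gen.
Target commands that run: config.gen, export.gen, meta.gen — 3 in total.
Checked but reused from cache: assets.gen, build.gen, codegen.gen, delta.gen, index.gen, lexer.gen.
Key observation: the cutoff stops propagation at codegen.gen — its inputs' values are unchanged, so it reuses its cache.

First evaluation (everything demanded from the output):
  export.gen = min2(-8, 8) = -8
  config.gen = min2(-8, 8) = -8
  index.gen = max2(-8, -8) = -8
  meta.gen = min2(-8, 8) = -8
  codegen.gen = max2(-8, -8) = -8
  assets.gen = absv(-8) = 8
  lexer.gen = absv(8) = 8
  build.gen = neg(8) = -8
  delta.gen = min2(-8, -8) = -8

Propagation after the edit:
  export.gen: runs — amber.txt 8->0; result -8 (same value as before).
  config.gen: runs — amber.txt 8->0; result -8 (same value as before).
  index.gen: checked — values it read are unchanged (export.gen unchanged, link.txt unchanged); reused cached -8 without running.
  meta.gen: runs — amber.txt 8->0; result -8 (same value as before).
  codegen.gen: checked — values it read are unchanged (meta.gen unchanged, config.gen unchanged); reused cached -8 without running.
  assets.gen: checked — values it read are unchanged (codegen.gen unchanged); reused cached 8 without running.
  lexer.gen: checked — values it read are unchanged (assets.gen unchanged); reused cached 8 without running.
  build.gen: checked — values it read are unchanged (lexer.gen unchanged); reused cached -8 without running.
  delta.gen: checked — values it read are unchanged (build.gen unchanged, index.gen unchanged); reused cached -8 without running.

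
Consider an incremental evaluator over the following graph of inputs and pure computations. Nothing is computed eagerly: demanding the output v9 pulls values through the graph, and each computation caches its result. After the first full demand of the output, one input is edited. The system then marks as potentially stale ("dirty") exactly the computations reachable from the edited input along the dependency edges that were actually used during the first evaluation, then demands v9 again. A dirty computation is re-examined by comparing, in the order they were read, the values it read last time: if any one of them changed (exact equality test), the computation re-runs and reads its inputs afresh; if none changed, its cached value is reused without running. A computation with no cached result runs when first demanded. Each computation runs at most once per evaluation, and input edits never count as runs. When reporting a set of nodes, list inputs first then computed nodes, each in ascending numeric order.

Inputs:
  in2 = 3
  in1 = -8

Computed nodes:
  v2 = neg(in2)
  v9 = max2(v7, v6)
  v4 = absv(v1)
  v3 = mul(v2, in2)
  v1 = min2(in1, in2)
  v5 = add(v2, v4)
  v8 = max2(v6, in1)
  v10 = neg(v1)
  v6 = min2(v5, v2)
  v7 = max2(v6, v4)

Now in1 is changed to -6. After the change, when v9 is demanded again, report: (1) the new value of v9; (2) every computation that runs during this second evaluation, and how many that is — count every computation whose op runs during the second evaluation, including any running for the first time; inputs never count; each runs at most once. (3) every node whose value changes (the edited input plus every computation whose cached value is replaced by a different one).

v9 now evaluates to 6.
Run set: v1, v4, v5, v6, v7, v9 (6 run).
Changed values: in1, v1, v4, v5, v7, v9.

Initial pass — values computed on the first demand:
  v1 = min2(-8, 3) = -8
  v2 = neg(3) = -3
  v4 = absv(-8) = 8
  v5 = add(-3, 8) = 5
  v6 = min2(5, -3) = -3
  v7 = max2(-3, 8) = 8
  v9 = max2(8, -3) = 8

Second demand — change propagation:
  v1: re-runs because in1 -8->-6; new result -6.
  v4: re-runs because v1 -8->-6; new result 6.
  v5: re-runs because v4 8->6; new result 3.
  v6: re-runs because v5 5->3; new result -3 (unchanged).
  v7: re-runs because v4 8->6; new result 6.
  v9: re-runs because v7 8->6; new result 6.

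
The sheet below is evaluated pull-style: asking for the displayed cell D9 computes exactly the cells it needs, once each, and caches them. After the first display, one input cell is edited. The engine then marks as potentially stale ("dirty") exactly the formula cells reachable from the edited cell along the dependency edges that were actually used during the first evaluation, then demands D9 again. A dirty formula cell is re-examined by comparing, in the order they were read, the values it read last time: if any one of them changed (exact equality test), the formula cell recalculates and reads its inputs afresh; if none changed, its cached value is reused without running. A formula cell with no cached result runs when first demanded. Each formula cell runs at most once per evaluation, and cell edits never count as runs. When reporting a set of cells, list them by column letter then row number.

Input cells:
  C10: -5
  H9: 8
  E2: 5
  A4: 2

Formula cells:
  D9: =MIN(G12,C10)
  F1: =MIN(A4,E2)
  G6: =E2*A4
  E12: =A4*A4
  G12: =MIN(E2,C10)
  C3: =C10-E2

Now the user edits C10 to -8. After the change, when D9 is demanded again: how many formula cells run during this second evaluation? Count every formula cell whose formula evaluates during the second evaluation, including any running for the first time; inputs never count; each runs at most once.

First demand of the output computes:
  G12 = MIN(5, -5) = -5
  D9 = MIN(-5, -5) = -5

After the edit, cleaning proceeds:
  G12: a read changed (C10 -5->-8) — executes, giving -8.
  D9: a read changed (G12 -5->-8; C10 -5->-8) — executes, giving -8.

2 formula cells run: D9, G12.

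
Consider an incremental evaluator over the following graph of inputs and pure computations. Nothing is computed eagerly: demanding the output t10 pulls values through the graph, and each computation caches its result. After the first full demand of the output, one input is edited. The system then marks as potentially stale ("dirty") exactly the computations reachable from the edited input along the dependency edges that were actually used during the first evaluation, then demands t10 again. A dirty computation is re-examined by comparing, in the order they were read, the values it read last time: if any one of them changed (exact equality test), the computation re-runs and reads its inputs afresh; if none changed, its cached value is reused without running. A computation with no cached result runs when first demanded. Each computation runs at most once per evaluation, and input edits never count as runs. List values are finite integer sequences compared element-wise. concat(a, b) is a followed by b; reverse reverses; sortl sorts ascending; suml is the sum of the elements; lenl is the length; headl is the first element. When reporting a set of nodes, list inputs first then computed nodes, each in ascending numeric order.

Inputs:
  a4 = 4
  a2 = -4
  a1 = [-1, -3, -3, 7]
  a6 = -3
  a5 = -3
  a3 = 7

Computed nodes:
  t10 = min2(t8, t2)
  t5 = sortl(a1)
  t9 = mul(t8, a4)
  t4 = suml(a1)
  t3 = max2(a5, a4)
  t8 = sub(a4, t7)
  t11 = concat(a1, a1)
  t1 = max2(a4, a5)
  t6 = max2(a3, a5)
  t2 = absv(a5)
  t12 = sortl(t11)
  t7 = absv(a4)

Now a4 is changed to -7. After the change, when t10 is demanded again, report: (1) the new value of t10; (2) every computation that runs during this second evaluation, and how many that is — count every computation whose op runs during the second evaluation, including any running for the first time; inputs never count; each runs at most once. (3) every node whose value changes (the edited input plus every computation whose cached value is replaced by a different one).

t10 now evaluates to -14.
Run set: t7, t8, t10 (3 run).
Changed values: a4, t7, t8, t10.

Initial pass — values computed on the first demand:
  t2 = absv(-3) = 3
  t7 = absv(4) = 4
  t8 = sub(4, 4) = 0
  t10 = min2(0, 3) = 0

Second demand — change propagation:
  t7: re-runs because a4 4->-7; new result 7.
  t8: re-runs because a4 4->-7; t7 4->7; new result -14.
  t10: re-runs because t8 0->-14; new result -14.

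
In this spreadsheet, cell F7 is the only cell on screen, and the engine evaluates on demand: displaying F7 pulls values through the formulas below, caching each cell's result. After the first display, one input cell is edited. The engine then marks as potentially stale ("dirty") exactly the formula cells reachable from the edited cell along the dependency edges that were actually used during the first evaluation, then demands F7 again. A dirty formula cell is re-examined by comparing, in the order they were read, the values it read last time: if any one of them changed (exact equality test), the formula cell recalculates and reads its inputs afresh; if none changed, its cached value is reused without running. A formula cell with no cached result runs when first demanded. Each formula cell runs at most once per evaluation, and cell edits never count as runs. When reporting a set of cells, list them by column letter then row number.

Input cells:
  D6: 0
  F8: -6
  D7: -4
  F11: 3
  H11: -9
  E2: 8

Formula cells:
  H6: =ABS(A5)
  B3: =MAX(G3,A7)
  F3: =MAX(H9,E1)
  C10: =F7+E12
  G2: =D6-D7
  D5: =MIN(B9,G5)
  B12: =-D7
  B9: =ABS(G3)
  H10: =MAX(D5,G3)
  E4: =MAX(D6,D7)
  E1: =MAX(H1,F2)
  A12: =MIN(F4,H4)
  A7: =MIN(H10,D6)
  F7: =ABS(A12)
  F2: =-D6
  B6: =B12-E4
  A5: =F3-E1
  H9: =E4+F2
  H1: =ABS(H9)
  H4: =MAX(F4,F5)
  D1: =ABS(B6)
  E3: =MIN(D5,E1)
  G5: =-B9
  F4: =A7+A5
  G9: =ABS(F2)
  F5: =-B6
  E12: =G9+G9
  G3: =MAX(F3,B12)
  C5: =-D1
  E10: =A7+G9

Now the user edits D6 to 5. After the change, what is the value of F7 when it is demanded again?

F7 now evaluates to 4.
The important point: at H1 every value read last time is unchanged, so the dirty flag clears without a run.

Initial pass — values computed on the first demand:
  B12 = -(-4) = 4
  E4 = MAX(0, -4) = 0
  B6 = 4 - 0 = 4
  F2 = -(0) = 0
  F5 = -(4) = -4
  H9 = 0 + 0 = 0
  H1 = ABS(0) = 0
  E1 = MAX(0, 0) = 0
  F3 = MAX(0, 0) = 0
  A5 = 0 - 0 = 0
  G3 = MAX(0, 4) = 4
  B9 = ABS(4) = 4
  G5 = -(4) = -4
  D5 = MIN(4, -4) = -4
  H10 = MAX(-4, 4) = 4
  A7 = MIN(4, 0) = 0
  F4 = 0 + 0 = 0
  H4 = MAX(0, -4) = 0
  A12 = MIN(0, 0) = 0
  F7 = ABS(0) = 0

Second demand — change propagation:
  E4: re-runs because D6 0->5; new result 5.
  B6: re-runs because E4 0->5; new result -1.
  F2: re-runs because D6 0->5; new result -5.
  F5: re-runs because B6 4->-1; new result 1.
  H9: re-runs because E4 0->5; F2 0->-5; new result 0 (unchanged).
  H1: re-examined; everything it read last time is the same (H9 unchanged) — cache 0 kept, no run.
  E1: re-runs because F2 0->-5; new result 0 (unchanged).
  F3: re-examined; everything it read last time is the same (H9 unchanged, E1 unchanged) — cache 0 kept, no run.
  A5: re-examined; everything it read last time is the same (F3 unchanged, E1 unchanged) — cache 0 kept, no run.
  G3: re-examined; everything it read last time is the same (F3 unchanged, B12 unchanged) — cache 4 kept, no run.
  B9: re-examined; everything it read last time is the same (G3 unchanged) — cache 4 kept, no run.
  G5: re-examined; everything it read last time is the same (B9 unchanged) — cache -4 kept, no run.
  D5: re-examined; everything it read last time is the same (B9 unchanged, G5 unchanged) — cache -4 kept, no run.
  H10: re-examined; everything it read last time is the same (D5 unchanged, G3 unchanged) — cache 4 kept, no run.
  A7: re-runs because D6 0->5; new result 4.
  F4: re-runs because A7 0->4; new result 4.
  H4: re-runs because F4 0->4; F5 -4->1; new result 4.
  A12: re-runs because F4 0->4; H4 0->4; new result 4.
  F7: re-runs because A12 0->4; new result 4.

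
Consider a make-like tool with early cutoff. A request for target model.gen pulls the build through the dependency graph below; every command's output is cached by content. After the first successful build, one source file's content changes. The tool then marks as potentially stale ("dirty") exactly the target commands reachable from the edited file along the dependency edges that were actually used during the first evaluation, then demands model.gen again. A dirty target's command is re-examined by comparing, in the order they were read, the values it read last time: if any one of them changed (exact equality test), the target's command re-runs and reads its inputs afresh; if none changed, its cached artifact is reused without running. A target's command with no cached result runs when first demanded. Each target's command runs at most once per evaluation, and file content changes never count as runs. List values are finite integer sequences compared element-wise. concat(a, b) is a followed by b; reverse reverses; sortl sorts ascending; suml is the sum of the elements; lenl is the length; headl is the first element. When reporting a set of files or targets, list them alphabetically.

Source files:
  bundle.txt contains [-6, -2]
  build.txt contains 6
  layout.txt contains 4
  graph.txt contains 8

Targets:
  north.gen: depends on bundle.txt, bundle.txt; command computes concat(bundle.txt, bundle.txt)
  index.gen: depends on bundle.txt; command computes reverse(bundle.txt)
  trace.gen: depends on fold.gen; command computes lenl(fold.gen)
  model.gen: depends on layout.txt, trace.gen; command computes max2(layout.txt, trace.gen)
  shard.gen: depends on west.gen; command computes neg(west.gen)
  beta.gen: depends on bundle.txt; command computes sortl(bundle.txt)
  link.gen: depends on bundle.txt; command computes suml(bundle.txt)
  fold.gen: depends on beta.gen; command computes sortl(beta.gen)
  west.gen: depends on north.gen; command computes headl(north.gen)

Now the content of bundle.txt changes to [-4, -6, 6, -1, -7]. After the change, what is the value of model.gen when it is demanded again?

Demanding model.gen again yields 5.

First demand of the output computes:
  beta.gen = sortl([-6, -2]) = [-6, -2]
  fold.gen = sortl([-6, -2]) = [-6, -2]
  trace.gen = lenl([-6, -2]) = 2
  model.gen = max2(4, 2) = 4

After the edit, cleaning proceeds:
  beta.gen: a read changed (bundle.txt [-6, -2]->[-4, -6, 6, -1, -7]) — executes, giving [-7, -6, -4, -1, 6].
  fold.gen: a read changed (beta.gen [-6, -2]->[-7, -6, -4, -1, 6]) — executes, giving [-7, -6, -4, -1, 6].
  trace.gen: a read changed (fold.gen [-6, -2]->[-7, -6, -4, -1, 6]) — executes, giving 5.
  model.gen: a read changed (trace.gen 2->5) — executes, giving 5.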